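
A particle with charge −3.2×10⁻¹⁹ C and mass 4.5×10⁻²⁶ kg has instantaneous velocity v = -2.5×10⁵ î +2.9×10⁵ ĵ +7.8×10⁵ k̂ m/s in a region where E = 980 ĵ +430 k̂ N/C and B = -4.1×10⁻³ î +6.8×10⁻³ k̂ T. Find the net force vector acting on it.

F ≈ (-6.31×10⁻¹⁶, 1.66×10⁻¹⁶, -5.18×10⁻¹⁶) N

v×B = (1970, -1500, 1190) N/C.
E + v×B = (1970, -518, 1620) N/C.
F = q(E + v×B) = (−3.2×10⁻¹⁹ C)·(1970, -518, 1620) = (-6.31×10⁻¹⁶, 1.66×10⁻¹⁶, -5.18×10⁻¹⁶) N.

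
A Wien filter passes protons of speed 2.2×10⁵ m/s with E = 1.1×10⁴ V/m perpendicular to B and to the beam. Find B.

B = 0.050 T

Balance of forces in the selector: qE = qvB ⇒ B = E/v.
B = 1.1×10⁴/2.2×10⁵ = 0.050 T.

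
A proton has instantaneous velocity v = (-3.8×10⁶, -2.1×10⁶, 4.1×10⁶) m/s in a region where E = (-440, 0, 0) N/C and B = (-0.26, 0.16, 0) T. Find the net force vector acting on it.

F ≈ (-1.05×10⁻¹³, -1.71×10⁻¹³, -1.85×10⁻¹³) N

v×B = (-6.56×10⁵, -1.07×10⁶, -1.15×10⁶) N/C.
E + v×B = (-6.56×10⁵, -1.07×10⁶, -1.15×10⁶) N/C.
F = q(E + v×B) = (1.602×10⁻¹⁹ C)·(-6.56×10⁵, -1.07×10⁶, -1.15×10⁶) = (-1.05×10⁻¹³, -1.71×10⁻¹³, -1.85×10⁻¹³) N.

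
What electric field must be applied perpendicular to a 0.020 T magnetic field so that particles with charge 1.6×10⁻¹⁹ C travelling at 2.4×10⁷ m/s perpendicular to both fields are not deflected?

E = 4.8×10⁵ V/m

For straight-line motion qE = qvB, so E = vB.
E = 2.4×10⁷ × 0.020 = 4.8×10⁵ V/m.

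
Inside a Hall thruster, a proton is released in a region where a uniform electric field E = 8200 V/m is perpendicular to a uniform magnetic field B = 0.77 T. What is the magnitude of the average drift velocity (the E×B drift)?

In crossed fields the guiding centre drifts at v_d = |E×B|/B² = E/B, independent of charge and mass.
v_d = 8200/0.77 = 1.1×10⁴ m/s.

v_d ≈ 1.1×10⁴ m/s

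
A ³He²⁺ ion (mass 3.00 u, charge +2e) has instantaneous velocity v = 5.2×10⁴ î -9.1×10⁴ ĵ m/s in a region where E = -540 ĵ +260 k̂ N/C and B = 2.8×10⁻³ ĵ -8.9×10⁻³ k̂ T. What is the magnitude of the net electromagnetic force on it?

v×B = (810, 463, 146) N/C.
E + v×B = (810, -77.2, 406) N/C.
F = q(E + v×B) = (3.204×10⁻¹⁹ C)·(810, -77.2, 406) = (2.59×10⁻¹⁶, -2.47×10⁻¹⁷, 1.30×10⁻¹⁶) N.
|F| = 2.91×10⁻¹⁶ N.

|F| ≈ 2.91×10⁻¹⁶ N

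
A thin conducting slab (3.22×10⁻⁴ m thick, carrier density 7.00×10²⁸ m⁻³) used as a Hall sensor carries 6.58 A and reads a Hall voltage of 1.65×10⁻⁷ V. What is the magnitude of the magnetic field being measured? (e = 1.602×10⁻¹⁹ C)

From V_H = IB/(n e t), B = V_H n e t / I.
B = (1.65×10⁻⁷)(7.00×10²⁸)(1.602×10⁻¹⁹)(3.22×10⁻⁴)/6.58 ≈ 0.0905 T.

B ≈ 0.0905 T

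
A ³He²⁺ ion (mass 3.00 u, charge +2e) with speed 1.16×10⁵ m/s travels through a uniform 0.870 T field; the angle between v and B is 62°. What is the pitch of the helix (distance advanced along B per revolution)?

p ≈ 6.12×10⁻³ m

v∥ = v cosθ = 1.16×10⁵·cos62° ≈ 5.446×10⁴ m/s.
T = 2πm/(|q|B) = 2π(4.983×10⁻²⁷)/((3.204×10⁻¹⁹)(0.870)) ≈ 1.123×10⁻⁷ s.
pitch = v∥ T = (5.446×10⁴)(1.123×10⁻⁷) ≈ 6.12×10⁻³ m.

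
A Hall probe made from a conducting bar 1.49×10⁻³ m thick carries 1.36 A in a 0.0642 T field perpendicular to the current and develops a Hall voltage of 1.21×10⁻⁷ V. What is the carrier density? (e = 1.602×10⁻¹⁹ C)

From V_H = IB/(n e t), n = IB/(V_H e t).
n = (1.36)(0.0642)/((1.21×10⁻⁷)(1.602×10⁻¹⁹)(1.49×10⁻³)) ≈ 3.02×10²⁷ m⁻³.

n ≈ 3.02×10²⁷ m⁻³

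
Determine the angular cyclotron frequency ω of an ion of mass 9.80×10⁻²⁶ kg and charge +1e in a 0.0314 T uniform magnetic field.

ω = |q|B/m.
ω = (1.602×10⁻¹⁹)(0.0314)/9.80×10⁻²⁶ ≈ 5.13×10⁴ rad/s.

ω ≈ 5.13×10⁴ rad/s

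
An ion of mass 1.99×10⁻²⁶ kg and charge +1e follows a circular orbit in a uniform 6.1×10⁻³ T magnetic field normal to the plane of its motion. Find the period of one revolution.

T ≈ 1.3×10⁻⁴ s

The cyclotron period depends only on m, q, B: T = 2πm/(|q|B).
T = 2π(1.99×10⁻²⁶)/((1.602×10⁻¹⁹)(6.1×10⁻³)) ≈ 1.3×10⁻⁴ s.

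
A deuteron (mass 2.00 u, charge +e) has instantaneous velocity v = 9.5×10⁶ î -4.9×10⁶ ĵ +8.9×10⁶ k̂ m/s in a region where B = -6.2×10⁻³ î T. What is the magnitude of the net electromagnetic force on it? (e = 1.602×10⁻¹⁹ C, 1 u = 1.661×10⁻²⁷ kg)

|F| ≈ 1.01×10⁻¹⁴ N

v×B = (0, -5.52×10⁴, -3.04×10⁴) N/C.
F = q v×B = (1.602×10⁻¹⁹ C)·(0, -5.52×10⁴, -3.04×10⁴) = (0, -8.84×10⁻¹⁵, -4.87×10⁻¹⁵) N.
|F| = 1.01×10⁻¹⁴ N.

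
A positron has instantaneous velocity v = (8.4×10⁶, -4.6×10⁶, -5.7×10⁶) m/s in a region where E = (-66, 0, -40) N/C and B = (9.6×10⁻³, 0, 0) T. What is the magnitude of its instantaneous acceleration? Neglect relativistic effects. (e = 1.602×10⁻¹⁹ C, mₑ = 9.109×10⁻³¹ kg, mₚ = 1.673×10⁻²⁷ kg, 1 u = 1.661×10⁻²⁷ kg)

v×B = (0, -5.47×10⁴, 4.42×10⁴) N/C.
E + v×B = (-66.0, -5.47×10⁴, 4.41×10⁴) N/C.
F = q(E + v×B) = (1.602×10⁻¹⁹ C)·(-66.0, -5.47×10⁴, 4.41×10⁴) = (-1.06×10⁻¹⁷, -8.77×10⁻¹⁵, 7.07×10⁻¹⁵) N.
|a| = |F|/m = 1.126×10⁻¹⁴/9.109×10⁻³¹ ≈ 1.24×10¹⁶ m/s².

|a| ≈ 1.24×10¹⁶ m/s²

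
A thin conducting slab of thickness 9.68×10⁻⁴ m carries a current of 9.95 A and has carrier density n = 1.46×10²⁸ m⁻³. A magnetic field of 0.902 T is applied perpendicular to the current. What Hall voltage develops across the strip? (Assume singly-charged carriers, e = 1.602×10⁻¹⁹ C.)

V_H = IB/(n e t).
V_H = (9.95)(0.902)/((1.46×10²⁸)(1.602×10⁻¹⁹)(9.68×10⁻⁴)) ≈ 3.96×10⁻⁶ V.

V_H ≈ 3.96×10⁻⁶ V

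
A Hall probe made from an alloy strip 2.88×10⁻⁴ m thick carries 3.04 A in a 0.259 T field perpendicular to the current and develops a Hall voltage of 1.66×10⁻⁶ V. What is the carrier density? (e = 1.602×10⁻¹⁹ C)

From V_H = IB/(n e t), n = IB/(V_H e t).
n = (3.04)(0.259)/((1.66×10⁻⁶)(1.602×10⁻¹⁹)(2.88×10⁻⁴)) ≈ 1.03×10²⁸ m⁻³.

n ≈ 1.03×10²⁸ m⁻³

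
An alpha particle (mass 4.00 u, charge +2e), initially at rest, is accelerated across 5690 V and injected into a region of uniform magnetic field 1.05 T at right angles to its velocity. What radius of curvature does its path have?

r ≈ 0.0146 m

Acceleration: |q|V = ½mv² ⇒ v = √(2|q|V/m) = √(2·3.204×10⁻¹⁹·5690/6.644×10⁻²⁷) ≈ 7.408×10⁵ m/s.
In the field: r = mv/(|q|B) = (6.644×10⁻²⁷)(7.408×10⁵)/((3.204×10⁻¹⁹)(1.05)) ≈ 0.0146 m.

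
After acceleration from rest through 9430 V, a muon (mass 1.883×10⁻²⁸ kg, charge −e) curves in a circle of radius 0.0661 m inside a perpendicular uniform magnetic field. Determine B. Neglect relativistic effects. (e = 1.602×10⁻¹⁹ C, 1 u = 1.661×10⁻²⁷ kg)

B ≈ 0.0712 T

v = √(2|q|V/m) = √(2·1.602×10⁻¹⁹·9430/1.883×10⁻²⁸) ≈ 4.006×10⁶ m/s.
B = mv/(|q|r) = (1.883×10⁻²⁸)(4.006×10⁶)/((1.602×10⁻¹⁹)(0.0661)) ≈ 0.0712 T.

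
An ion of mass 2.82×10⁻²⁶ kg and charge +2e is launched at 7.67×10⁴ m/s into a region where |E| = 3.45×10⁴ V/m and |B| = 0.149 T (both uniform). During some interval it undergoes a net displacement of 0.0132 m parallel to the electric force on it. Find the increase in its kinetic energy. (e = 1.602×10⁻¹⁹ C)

ΔKE ≈ 1.46×10⁻¹⁶ J

The magnetic force is always ⟂ v and does no work; only the electric force changes KE.
ΔKE = F_E · d = |q|E d = (3.204×10⁻¹⁹)(3.45×10⁴)(0.0132) ≈ 1.46×10⁻¹⁶ J.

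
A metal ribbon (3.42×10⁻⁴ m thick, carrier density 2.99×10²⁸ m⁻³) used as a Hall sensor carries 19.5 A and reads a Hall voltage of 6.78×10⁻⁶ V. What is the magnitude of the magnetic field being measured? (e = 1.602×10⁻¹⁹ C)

B ≈ 0.570 T

From V_H = IB/(n e t), B = V_H n e t / I.
B = (6.78×10⁻⁶)(2.99×10²⁸)(1.602×10⁻¹⁹)(3.42×10⁻⁴)/19.5 ≈ 0.570 T.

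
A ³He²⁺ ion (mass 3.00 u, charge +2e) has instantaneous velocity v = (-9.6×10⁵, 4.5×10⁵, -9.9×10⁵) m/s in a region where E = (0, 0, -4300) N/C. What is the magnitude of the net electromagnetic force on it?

|F| ≈ 1.38×10⁻¹⁵ N

Only an electric field acts, so F = qE = (3.204×10⁻¹⁹ C)·(0, 0, -4300) = (0, 0, -1.38×10⁻¹⁵) N.
|F| = 1.38×10⁻¹⁵ N.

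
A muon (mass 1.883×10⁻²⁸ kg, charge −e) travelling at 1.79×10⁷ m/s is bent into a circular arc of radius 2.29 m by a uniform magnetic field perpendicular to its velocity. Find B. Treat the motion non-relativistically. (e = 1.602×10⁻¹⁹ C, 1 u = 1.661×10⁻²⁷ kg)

From |q|vB = mv²/r, B = mv/(|q|r).
B = (1.883×10⁻²⁸)(1.79×10⁷)/((1.602×10⁻¹⁹)(2.29)) ≈ 9.19×10⁻³ T.

B ≈ 9.19×10⁻³ T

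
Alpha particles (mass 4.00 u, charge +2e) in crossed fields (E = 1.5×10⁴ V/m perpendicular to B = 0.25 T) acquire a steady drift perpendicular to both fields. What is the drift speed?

The E×B drift speed is v_d = E/B.
v_d = 1.5×10⁴/0.25 = 6.0×10⁴ m/s.

v_d ≈ 6.0×10⁴ m/s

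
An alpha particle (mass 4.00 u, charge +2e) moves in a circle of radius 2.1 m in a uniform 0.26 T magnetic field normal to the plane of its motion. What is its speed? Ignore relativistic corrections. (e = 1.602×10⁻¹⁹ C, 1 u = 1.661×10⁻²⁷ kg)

From |q|vB = mv²/r, v = |q|Br/m.
v = (3.204×10⁻¹⁹)(0.26)(2.1)/6.644×10⁻²⁷ ≈ 2.6×10⁷ m/s.

v ≈ 2.6×10⁷ m/s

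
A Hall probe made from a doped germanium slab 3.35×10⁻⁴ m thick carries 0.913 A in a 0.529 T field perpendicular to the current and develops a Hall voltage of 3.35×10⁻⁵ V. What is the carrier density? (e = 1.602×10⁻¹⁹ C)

n ≈ 2.69×10²⁶ m⁻³

From V_H = IB/(n e t), n = IB/(V_H e t).
n = (0.913)(0.529)/((3.35×10⁻⁵)(1.602×10⁻¹⁹)(3.35×10⁻⁴)) ≈ 2.69×10²⁶ m⁻³.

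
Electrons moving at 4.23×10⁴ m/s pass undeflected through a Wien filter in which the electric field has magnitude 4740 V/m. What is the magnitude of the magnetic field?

Balance of forces in the selector: qE = qvB ⇒ B = E/v.
B = 4740/4.23×10⁴ = 0.112 T.

B = 0.112 T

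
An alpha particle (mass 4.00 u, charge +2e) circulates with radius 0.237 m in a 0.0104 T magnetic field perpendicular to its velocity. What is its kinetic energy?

KE ≈ 4.69×10⁻¹⁷ J

v = |q|Br/m, then KE = ½mv² = (qBr)²/(2m).
v = (3.204×10⁻¹⁹)(0.0104)(0.237)/6.644×10⁻²⁷ ≈ 1.189×10⁵ m/s.
KE = ½(6.644×10⁻²⁷)(1.189×10⁵)² ≈ 4.69×10⁻¹⁷ J.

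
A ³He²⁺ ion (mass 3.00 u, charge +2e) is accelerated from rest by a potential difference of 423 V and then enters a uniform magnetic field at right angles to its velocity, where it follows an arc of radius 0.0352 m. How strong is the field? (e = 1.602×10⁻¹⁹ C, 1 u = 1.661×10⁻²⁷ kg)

v = √(2|q|V/m) = √(2·3.204×10⁻¹⁹·423/4.983×10⁻²⁷) ≈ 2.332×10⁵ m/s.
B = mv/(|q|r) = (4.983×10⁻²⁷)(2.332×10⁵)/((3.204×10⁻¹⁹)(0.0352)) ≈ 0.103 T.

B ≈ 0.103 T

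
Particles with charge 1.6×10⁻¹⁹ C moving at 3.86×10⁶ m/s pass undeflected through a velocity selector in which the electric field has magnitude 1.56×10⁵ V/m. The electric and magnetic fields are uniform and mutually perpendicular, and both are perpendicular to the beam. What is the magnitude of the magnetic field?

Balance of forces in the selector: qE = qvB ⇒ B = E/v.
B = 1.56×10⁵/3.86×10⁶ = 0.0404 T.

B = 0.0404 T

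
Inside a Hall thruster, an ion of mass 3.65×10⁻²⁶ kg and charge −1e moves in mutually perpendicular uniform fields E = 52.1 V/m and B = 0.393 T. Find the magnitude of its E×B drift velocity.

v_d ≈ 133 m/s

In crossed fields the guiding centre drifts at v_d = |E×B|/B² = E/B, independent of charge and mass.
v_d = 52.1/0.393 = 133 m/s.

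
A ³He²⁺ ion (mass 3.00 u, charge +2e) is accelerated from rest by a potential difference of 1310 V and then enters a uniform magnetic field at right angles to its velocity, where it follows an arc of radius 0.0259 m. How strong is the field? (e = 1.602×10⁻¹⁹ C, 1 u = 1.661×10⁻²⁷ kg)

v = √(2|q|V/m) = √(2·3.204×10⁻¹⁹·1310/4.983×10⁻²⁷) ≈ 4.104×10⁵ m/s.
B = mv/(|q|r) = (4.983×10⁻²⁷)(4.104×10⁵)/((3.204×10⁻¹⁹)(0.0259)) ≈ 0.246 T.

B ≈ 0.246 T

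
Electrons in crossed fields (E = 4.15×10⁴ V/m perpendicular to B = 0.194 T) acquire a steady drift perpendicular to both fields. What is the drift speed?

The steady drift has the magnetic force balancing the electric force, so v_d = E/B.
v_d = 4.15×10⁴/0.194 = 2.14×10⁵ m/s.

v_d ≈ 2.14×10⁵ m/s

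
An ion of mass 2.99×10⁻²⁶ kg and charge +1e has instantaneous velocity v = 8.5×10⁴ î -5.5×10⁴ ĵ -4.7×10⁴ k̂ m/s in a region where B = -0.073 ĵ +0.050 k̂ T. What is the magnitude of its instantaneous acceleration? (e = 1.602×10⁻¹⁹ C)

v×B = (-6180, -4250, -6200) N/C.
F = q v×B = (1.602×10⁻¹⁹ C)·(-6180, -4250, -6200) = (-9.90×10⁻¹⁶, -6.81×10⁻¹⁶, -9.94×10⁻¹⁶) N.
|a| = |F|/m = 1.560×10⁻¹⁵/2.99×10⁻²⁶ ≈ 5.22×10¹⁰ m/s².

|a| ≈ 5.22×10¹⁰ m/s²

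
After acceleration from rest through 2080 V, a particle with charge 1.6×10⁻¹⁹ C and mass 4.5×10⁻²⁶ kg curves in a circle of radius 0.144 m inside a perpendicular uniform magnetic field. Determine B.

B ≈ 0.238 T

v = √(2|q|V/m) = √(2·1.6×10⁻¹⁹·2080/4.5×10⁻²⁶) ≈ 1.216×10⁵ m/s.
B = mv/(|q|r) = (4.5×10⁻²⁶)(1.216×10⁵)/((1.6×10⁻¹⁹)(0.144)) ≈ 0.238 T.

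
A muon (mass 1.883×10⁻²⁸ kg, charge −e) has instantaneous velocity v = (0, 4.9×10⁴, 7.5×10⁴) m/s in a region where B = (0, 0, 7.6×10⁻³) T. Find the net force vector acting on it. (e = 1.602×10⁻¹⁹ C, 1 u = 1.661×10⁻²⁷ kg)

v×B = (372, 0, 0) N/C.
F = q v×B = (−1.602×10⁻¹⁹ C)·(372, 0, 0) = (-5.97×10⁻¹⁷, 0, 0) N.

F ≈ (-5.97×10⁻¹⁷, 0, 0) N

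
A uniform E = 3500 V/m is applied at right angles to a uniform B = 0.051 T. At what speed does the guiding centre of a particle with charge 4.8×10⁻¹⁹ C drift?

The E×B drift speed is v_d = E/B.
v_d = 3500/0.051 = 6.9×10⁴ m/s.

v_d ≈ 6.9×10⁴ m/s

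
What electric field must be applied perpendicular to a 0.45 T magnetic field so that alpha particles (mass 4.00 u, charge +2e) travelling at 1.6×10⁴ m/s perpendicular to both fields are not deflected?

For straight-line motion qE = qvB, so E = vB.
E = 1.6×10⁴ × 0.45 = 7200 V/m.

E = 7200 V/m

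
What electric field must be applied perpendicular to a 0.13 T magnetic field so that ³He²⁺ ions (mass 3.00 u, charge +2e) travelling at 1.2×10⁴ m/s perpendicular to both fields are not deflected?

E = 1600 V/m

For straight-line motion qE = qvB, so E = vB.
E = 1.2×10⁴ × 0.13 = 1600 V/m.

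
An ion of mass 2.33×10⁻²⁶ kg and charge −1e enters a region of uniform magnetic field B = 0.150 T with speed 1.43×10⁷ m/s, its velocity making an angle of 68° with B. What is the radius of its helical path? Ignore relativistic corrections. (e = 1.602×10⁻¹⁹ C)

r ≈ 12.9 m

v⊥ = v sinθ = 1.43×10⁷·sin68° ≈ 1.326×10⁷ m/s.
r = m v⊥/(|q|B) = (2.33×10⁻²⁶)(1.326×10⁷)/((1.602×10⁻¹⁹)(0.150)) ≈ 12.9 m.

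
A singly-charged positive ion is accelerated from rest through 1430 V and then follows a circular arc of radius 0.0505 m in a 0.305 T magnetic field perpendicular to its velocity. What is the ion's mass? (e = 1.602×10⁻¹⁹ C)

m ≈ 1.33×10⁻²⁶ kg

Combine |q|V = ½mv² and r = mv/(|q|B): eliminate v to get m = qB²r²/(2V).
m = (1.602×10⁻¹⁹)(0.305)²(0.0505)²/(2·1430) ≈ 1.33×10⁻²⁶ kg.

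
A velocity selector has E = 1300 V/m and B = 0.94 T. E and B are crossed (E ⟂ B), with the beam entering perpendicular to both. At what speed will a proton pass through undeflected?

For undeflected motion the electric and magnetic forces balance: qE = qvB.
v = E/B = 1300/0.94 = 1400 m/s.

v = 1400 m/s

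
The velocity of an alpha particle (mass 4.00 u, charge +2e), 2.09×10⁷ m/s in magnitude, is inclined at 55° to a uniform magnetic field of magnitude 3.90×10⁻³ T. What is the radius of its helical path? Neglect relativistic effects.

v⊥ = v sinθ = 2.09×10⁷·sin55° ≈ 1.712×10⁷ m/s.
r = m v⊥/(|q|B) = (6.644×10⁻²⁷)(1.712×10⁷)/((3.204×10⁻¹⁹)(3.90×10⁻³)) ≈ 91.0 m.

r ≈ 91.0 m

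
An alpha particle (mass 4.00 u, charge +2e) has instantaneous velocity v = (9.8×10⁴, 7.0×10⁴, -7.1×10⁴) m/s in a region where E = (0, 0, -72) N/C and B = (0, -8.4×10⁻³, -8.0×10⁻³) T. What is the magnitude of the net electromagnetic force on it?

v×B = (-1160, 784, -823) N/C.
E + v×B = (-1160, 784, -895) N/C.
F = q(E + v×B) = (3.204×10⁻¹⁹ C)·(-1160, 784, -895) = (-3.71×10⁻¹⁶, 2.51×10⁻¹⁶, -2.87×10⁻¹⁶) N.
|F| = 5.32×10⁻¹⁶ N.

|F| ≈ 5.32×10⁻¹⁶ N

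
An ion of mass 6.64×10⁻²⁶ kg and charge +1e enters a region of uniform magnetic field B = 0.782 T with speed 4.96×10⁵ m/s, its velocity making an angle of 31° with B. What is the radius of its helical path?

r ≈ 0.135 m

v⊥ = v sinθ = 4.96×10⁵·sin31° ≈ 2.555×10⁵ m/s.
r = m v⊥/(|q|B) = (6.64×10⁻²⁶)(2.555×10⁵)/((1.602×10⁻¹⁹)(0.782)) ≈ 0.135 m.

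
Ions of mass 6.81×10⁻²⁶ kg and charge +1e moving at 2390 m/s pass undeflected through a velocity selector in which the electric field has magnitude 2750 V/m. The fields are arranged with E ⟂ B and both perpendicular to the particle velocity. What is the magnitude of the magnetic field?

Balance of forces in the selector: qE = qvB ⇒ B = E/v.
B = 2750/2390 = 1.15 T.

B = 1.15 T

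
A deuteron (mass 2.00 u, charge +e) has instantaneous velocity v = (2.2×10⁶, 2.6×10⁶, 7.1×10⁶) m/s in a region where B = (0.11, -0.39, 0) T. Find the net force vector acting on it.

v×B = (2.77×10⁶, 7.81×10⁵, -1.14×10⁶) N/C.
F = q v×B = (1.602×10⁻¹⁹ C)·(2.77×10⁶, 7.81×10⁵, -1.14×10⁶) = (4.44×10⁻¹³, 1.25×10⁻¹³, -1.83×10⁻¹³) N.

F ≈ (4.44×10⁻¹³, 1.25×10⁻¹³, -1.83×10⁻¹³) N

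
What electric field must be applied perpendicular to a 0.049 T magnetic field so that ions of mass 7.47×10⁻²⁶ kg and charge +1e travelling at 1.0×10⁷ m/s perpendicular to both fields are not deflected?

E = 4.9×10⁵ V/m

For straight-line motion qE = qvB, so E = vB.
E = 1.0×10⁷ × 0.049 = 4.9×10⁵ V/m.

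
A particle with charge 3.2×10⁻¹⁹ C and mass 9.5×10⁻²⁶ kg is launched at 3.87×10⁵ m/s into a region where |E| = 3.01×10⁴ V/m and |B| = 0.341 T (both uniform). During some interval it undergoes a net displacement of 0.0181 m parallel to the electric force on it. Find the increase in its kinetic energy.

The magnetic force is always ⟂ v and does no work; only the electric force changes KE.
ΔKE = F_E · d = |q|E d = (3.2×10⁻¹⁹)(3.01×10⁴)(0.0181) ≈ 1.74×10⁻¹⁶ J.

ΔKE ≈ 1.74×10⁻¹⁶ J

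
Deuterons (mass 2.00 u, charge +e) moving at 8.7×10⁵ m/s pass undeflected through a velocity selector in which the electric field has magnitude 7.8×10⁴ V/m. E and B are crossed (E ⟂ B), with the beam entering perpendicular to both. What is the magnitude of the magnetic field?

Balance of forces in the selector: qE = qvB ⇒ B = E/v.
B = 7.8×10⁴/8.7×10⁵ = 0.090 T.

B = 0.090 T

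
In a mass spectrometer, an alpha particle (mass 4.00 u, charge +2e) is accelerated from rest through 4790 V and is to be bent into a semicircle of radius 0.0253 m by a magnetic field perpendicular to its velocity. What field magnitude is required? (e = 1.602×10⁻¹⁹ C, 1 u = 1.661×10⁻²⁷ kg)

B ≈ 0.557 T

v = √(2|q|V/m) = √(2·3.204×10⁻¹⁹·4790/6.644×10⁻²⁷) ≈ 6.797×10⁵ m/s.
B = mv/(|q|r) = (6.644×10⁻²⁷)(6.797×10⁵)/((3.204×10⁻¹⁹)(0.0253)) ≈ 0.557 T.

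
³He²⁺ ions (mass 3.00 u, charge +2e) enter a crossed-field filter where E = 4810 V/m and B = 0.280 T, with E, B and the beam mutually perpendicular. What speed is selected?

v = 1.72×10⁴ m/s

Zero net Lorentz force requires |qE| = |q v×B|, i.e. E = vB.
v = E/B = 4810/0.280 = 1.72×10⁴ m/s.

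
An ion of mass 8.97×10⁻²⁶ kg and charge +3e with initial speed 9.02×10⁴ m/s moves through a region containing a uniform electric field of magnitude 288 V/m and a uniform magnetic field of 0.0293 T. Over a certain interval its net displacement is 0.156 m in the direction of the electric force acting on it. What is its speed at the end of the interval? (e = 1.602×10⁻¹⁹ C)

v_f ≈ 9.28×10⁴ m/s

B does no work; ΔKE = |q|E d.
½mv_f² = ½mv₀² + |q|Ed = ½(8.97×10⁻²⁶)(9.02×10⁴)² + (4.806×10⁻¹⁹)(288)(0.156) ≈ 3.649×10⁻¹⁶ J + 2.159×10⁻¹⁷ J ≈ 3.865×10⁻¹⁶ J.
v_f = √(2·3.865×10⁻¹⁶/8.97×10⁻²⁶) ≈ 9.28×10⁴ m/s.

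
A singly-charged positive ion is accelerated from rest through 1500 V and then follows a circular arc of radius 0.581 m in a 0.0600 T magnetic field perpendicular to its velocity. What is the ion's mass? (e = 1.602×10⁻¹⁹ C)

m ≈ 6.49×10⁻²⁶ kg

Combine |q|V = ½mv² and r = mv/(|q|B): eliminate v to get m = qB²r²/(2V).
m = (1.602×10⁻¹⁹)(0.0600)²(0.581)²/(2·1500) ≈ 6.49×10⁻²⁶ kg.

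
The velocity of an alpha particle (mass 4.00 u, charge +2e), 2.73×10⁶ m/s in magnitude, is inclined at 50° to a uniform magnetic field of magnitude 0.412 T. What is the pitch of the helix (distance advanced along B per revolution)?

v∥ = v cosθ = 2.73×10⁶·cos50° ≈ 1.755×10⁶ m/s.
T = 2πm/(|q|B) = 2π(6.644×10⁻²⁷)/((3.204×10⁻¹⁹)(0.412)) ≈ 3.162×10⁻⁷ s.
pitch = v∥ T = (1.755×10⁶)(3.162×10⁻⁷) ≈ 0.555 m.

p ≈ 0.555 m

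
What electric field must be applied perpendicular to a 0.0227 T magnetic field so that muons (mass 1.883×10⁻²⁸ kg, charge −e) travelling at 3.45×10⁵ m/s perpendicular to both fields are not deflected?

For straight-line motion qE = qvB, so E = vB.
E = 3.45×10⁵ × 0.0227 = 7830 V/m.

E = 7830 V/m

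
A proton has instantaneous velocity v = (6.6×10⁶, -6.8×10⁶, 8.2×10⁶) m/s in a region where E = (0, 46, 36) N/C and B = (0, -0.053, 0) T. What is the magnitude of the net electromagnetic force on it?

|F| ≈ 8.94×10⁻¹⁴ N

v×B = (4.35×10⁵, 0, -3.50×10⁵) N/C.
E + v×B = (4.35×10⁵, 46.0, -3.50×10⁵) N/C.
F = q(E + v×B) = (1.602×10⁻¹⁹ C)·(4.35×10⁵, 46.0, -3.50×10⁵) = (6.96×10⁻¹⁴, 7.37×10⁻¹⁸, -5.60×10⁻¹⁴) N.
|F| = 8.94×10⁻¹⁴ N.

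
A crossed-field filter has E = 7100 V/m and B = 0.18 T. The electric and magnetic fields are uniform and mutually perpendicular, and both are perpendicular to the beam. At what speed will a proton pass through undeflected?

For undeflected motion the electric and magnetic forces balance: qE = qvB.
v = E/B = 7100/0.18 = 3.9×10⁴ m/s.

v = 3.9×10⁴ m/s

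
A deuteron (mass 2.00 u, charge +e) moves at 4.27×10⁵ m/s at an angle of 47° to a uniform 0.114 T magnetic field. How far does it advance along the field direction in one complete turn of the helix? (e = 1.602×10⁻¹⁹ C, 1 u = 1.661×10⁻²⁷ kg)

v∥ = v cosθ = 4.27×10⁵·cos47° ≈ 2.912×10⁵ m/s.
T = 2πm/(|q|B) = 2π(3.322×10⁻²⁷)/((1.602×10⁻¹⁹)(0.114)) ≈ 1.143×10⁻⁶ s.
pitch = v∥ T = (2.912×10⁵)(1.143×10⁻⁶) ≈ 0.333 m.

p ≈ 0.333 m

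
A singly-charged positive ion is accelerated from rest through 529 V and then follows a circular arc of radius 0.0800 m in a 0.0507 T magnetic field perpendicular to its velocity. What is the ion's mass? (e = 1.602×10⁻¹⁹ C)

Combine |q|V = ½mv² and r = mv/(|q|B): eliminate v to get m = qB²r²/(2V).
m = (1.602×10⁻¹⁹)(0.0507)²(0.0800)²/(2·529) ≈ 2.49×10⁻²⁷ kg.

m ≈ 2.49×10⁻²⁷ kg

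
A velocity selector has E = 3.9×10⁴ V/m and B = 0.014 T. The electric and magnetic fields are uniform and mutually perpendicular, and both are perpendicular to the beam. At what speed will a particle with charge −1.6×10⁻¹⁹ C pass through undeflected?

v = 2.8×10⁶ m/s

Straight-line motion ⇒ electric and magnetic forces cancel, so E = vB.
v = E/B = 3.9×10⁴/0.014 = 2.8×10⁶ m/s.
The result is independent of the particle's charge and mass.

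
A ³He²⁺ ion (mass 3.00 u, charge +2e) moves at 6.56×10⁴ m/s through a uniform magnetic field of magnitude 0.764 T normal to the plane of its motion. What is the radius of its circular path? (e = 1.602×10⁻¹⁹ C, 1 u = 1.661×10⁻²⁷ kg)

The magnetic force provides the centripetal force: |q|vB = mv²/r.
r = mv/(|q|B) = (4.983×10⁻²⁷)(6.56×10⁴)/((3.204×10⁻¹⁹)(0.764)) ≈ 1.34×10⁻³ m.

r ≈ 1.34×10⁻³ m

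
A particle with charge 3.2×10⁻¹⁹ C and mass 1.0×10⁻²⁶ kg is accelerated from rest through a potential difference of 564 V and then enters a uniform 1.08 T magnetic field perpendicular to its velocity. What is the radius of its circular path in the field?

r ≈ 5.50×10⁻³ m

Acceleration: |q|V = ½mv² ⇒ v = √(2|q|V/m) = √(2·3.2×10⁻¹⁹·564/1.0×10⁻²⁶) ≈ 1.900×10⁵ m/s.
In the field: r = mv/(|q|B) = (1.0×10⁻²⁶)(1.900×10⁵)/((3.2×10⁻¹⁹)(1.08)) ≈ 5.50×10⁻³ m.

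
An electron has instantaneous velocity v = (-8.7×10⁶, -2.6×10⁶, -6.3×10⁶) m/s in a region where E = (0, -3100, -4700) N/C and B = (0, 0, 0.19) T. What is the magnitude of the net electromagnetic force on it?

|F| ≈ 2.76×10⁻¹³ N

v×B = (-4.94×10⁵, 1.65×10⁶, 0) N/C.
E + v×B = (-4.94×10⁵, 1.65×10⁶, -4700) N/C.
F = q(E + v×B) = (−1.602×10⁻¹⁹ C)·(-4.94×10⁵, 1.65×10⁶, -4700) = (7.91×10⁻¹⁴, -2.64×10⁻¹³, 7.53×10⁻¹⁶) N.
|F| = 2.76×10⁻¹³ N.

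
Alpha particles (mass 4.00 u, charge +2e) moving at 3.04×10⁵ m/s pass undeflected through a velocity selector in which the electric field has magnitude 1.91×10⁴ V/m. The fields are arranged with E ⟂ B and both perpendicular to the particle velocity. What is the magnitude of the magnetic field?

Balance of forces in the selector: qE = qvB ⇒ B = E/v.
B = 1.91×10⁴/3.04×10⁵ = 0.0628 T.

B = 0.0628 T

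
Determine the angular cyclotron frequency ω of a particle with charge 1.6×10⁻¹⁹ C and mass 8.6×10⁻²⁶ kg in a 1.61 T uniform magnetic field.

ω ≈ 3.00×10⁶ rad/s

ω = |q|B/m.
ω = (1.6×10⁻¹⁹)(1.61)/8.6×10⁻²⁶ ≈ 3.00×10⁶ rad/s.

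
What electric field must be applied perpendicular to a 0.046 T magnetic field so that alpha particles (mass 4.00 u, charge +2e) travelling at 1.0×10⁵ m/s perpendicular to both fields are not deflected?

E = 4600 V/m

For straight-line motion qE = qvB, so E = vB.
E = 1.0×10⁵ × 0.046 = 4600 V/m.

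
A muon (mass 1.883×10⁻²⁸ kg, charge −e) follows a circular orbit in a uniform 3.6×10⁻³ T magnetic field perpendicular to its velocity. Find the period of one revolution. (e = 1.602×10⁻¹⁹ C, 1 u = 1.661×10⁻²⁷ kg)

T ≈ 2.1×10⁻⁶ s

The cyclotron period depends only on m, q, B: T = 2πm/(|q|B).
T = 2π(1.883×10⁻²⁸)/((1.602×10⁻¹⁹)(3.6×10⁻³)) ≈ 2.1×10⁻⁶ s.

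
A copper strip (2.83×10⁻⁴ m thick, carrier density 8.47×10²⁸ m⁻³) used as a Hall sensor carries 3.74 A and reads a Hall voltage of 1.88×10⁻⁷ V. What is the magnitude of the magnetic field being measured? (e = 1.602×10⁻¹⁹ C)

From V_H = IB/(n e t), B = V_H n e t / I.
B = (1.88×10⁻⁷)(8.47×10²⁸)(1.602×10⁻¹⁹)(2.83×10⁻⁴)/3.74 ≈ 0.193 T.

B ≈ 0.193 T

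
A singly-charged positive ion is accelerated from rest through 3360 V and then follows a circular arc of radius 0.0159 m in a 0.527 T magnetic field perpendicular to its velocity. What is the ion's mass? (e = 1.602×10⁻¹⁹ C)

Combine |q|V = ½mv² and r = mv/(|q|B): eliminate v to get m = qB²r²/(2V).
m = (1.602×10⁻¹⁹)(0.527)²(0.0159)²/(2·3360) ≈ 1.67×10⁻²⁷ kg.

m ≈ 1.67×10⁻²⁷ kg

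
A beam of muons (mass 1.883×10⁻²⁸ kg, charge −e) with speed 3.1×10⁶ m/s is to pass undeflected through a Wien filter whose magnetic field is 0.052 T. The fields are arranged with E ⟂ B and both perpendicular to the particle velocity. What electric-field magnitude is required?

E = 1.6×10⁵ V/m

For straight-line motion qE = qvB, so E = vB.
E = 3.1×10⁶ × 0.052 = 1.6×10⁵ V/m.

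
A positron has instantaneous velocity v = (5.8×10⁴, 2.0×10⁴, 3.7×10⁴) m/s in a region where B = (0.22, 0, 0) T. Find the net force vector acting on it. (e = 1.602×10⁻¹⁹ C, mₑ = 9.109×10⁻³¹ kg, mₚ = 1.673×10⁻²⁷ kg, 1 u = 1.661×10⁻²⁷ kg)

v×B = (0, 8140, -4400) N/C.
F = q v×B = (1.602×10⁻¹⁹ C)·(0, 8140, -4400) = (0, 1.30×10⁻¹⁵, -7.05×10⁻¹⁶) N.

F ≈ (0, 1.30×10⁻¹⁵, -7.05×10⁻¹⁶) N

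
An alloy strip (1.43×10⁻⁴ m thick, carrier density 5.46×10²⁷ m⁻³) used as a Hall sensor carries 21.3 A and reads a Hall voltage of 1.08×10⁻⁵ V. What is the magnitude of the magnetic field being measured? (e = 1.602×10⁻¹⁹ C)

B ≈ 0.0634 T

From V_H = IB/(n e t), B = V_H n e t / I.
B = (1.08×10⁻⁵)(5.46×10²⁷)(1.602×10⁻¹⁹)(1.43×10⁻⁴)/21.3 ≈ 0.0634 T.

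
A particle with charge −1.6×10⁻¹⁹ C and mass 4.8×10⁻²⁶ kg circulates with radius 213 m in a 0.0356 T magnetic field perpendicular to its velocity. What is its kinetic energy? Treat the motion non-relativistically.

KE ≈ 9.57×10⁷ eV

v = |q|Br/m, then KE = ½mv² = (qBr)²/(2m).
v = (1.6×10⁻¹⁹)(0.0356)(213)/4.8×10⁻²⁶ ≈ 2.528×10⁷ m/s.
KE = ½(4.8×10⁻²⁶)(2.528×10⁷)² ≈ 1.53×10⁻¹¹ J = 9.57×10⁷ eV.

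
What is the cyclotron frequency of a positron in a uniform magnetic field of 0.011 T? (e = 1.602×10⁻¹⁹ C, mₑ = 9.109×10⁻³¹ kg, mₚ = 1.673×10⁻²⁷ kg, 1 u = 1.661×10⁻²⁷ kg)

f = |q|B/(2πm).
f = (1.602×10⁻¹⁹)(0.011)/(2π·9.109×10⁻³¹) ≈ 3.1×10⁸ Hz.

f ≈ 3.1×10⁸ Hz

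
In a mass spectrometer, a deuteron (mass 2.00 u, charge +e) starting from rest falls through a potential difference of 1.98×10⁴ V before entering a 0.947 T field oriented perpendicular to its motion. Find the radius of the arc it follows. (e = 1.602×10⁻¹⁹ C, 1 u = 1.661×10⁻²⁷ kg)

r ≈ 0.0303 m

Acceleration: |q|V = ½mv² ⇒ v = √(2|q|V/m) = √(2·1.602×10⁻¹⁹·1.98×10⁴/3.322×10⁻²⁷) ≈ 1.382×10⁶ m/s.
In the field: r = mv/(|q|B) = (3.322×10⁻²⁷)(1.382×10⁶)/((1.602×10⁻¹⁹)(0.947)) ≈ 0.0303 m.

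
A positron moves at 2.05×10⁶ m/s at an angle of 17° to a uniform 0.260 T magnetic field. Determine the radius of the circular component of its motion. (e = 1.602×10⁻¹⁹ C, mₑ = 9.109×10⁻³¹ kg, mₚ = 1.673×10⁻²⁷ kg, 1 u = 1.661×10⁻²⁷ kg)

r ≈ 1.31×10⁻⁵ m

v⊥ = v sinθ = 2.05×10⁶·sin17° ≈ 5.994×10⁵ m/s.
r = m v⊥/(|q|B) = (9.109×10⁻³¹)(5.994×10⁵)/((1.602×10⁻¹⁹)(0.260)) ≈ 1.31×10⁻⁵ m.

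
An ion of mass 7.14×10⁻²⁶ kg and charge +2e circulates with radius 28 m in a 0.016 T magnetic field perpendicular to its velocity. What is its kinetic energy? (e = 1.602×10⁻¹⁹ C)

v = |q|Br/m, then KE = ½mv² = (qBr)²/(2m).
v = (3.204×10⁻¹⁹)(0.016)(28)/7.14×10⁻²⁶ ≈ 2.010×10⁶ m/s.
KE = ½(7.14×10⁻²⁶)(2.010×10⁶)² ≈ 1.4×10⁻¹³ J.

KE ≈ 1.4×10⁻¹³ J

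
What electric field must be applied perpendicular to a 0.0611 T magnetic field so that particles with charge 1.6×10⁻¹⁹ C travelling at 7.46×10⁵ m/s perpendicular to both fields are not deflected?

E = 4.56×10⁴ V/m

For straight-line motion qE = qvB, so E = vB.
E = 7.46×10⁵ × 0.0611 = 4.56×10⁴ V/m.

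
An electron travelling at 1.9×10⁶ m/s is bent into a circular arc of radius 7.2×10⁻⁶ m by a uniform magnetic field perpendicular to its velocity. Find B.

From |q|vB = mv²/r, B = mv/(|q|r).
B = (9.109×10⁻³¹)(1.9×10⁶)/((1.602×10⁻¹⁹)(7.2×10⁻⁶)) ≈ 1.5 T.

B ≈ 1.5 T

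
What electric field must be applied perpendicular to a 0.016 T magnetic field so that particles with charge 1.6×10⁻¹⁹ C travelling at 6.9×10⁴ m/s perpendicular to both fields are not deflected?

For straight-line motion qE = qvB, so E = vB.
E = 6.9×10⁴ × 0.016 = 1100 V/m.

E = 1100 V/m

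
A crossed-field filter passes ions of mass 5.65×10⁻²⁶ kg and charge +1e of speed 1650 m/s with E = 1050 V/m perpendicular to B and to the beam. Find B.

B = 0.636 T

Balance of forces in the selector: qE = qvB ⇒ B = E/v.
B = 1050/1650 = 0.636 T.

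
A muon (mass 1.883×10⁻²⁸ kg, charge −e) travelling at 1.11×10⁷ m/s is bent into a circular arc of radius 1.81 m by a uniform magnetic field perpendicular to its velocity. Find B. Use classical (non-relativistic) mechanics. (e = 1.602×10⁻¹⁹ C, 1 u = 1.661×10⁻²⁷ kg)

From |q|vB = mv²/r, B = mv/(|q|r).
B = (1.883×10⁻²⁸)(1.11×10⁷)/((1.602×10⁻¹⁹)(1.81)) ≈ 7.21×10⁻³ T.

B ≈ 7.21×10⁻³ T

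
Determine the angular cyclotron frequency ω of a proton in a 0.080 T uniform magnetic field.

ω = |q|B/m.
ω = (1.602×10⁻¹⁹)(0.080)/1.673×10⁻²⁷ ≈ 7.7×10⁶ rad/s.

ω ≈ 7.7×10⁶ rad/s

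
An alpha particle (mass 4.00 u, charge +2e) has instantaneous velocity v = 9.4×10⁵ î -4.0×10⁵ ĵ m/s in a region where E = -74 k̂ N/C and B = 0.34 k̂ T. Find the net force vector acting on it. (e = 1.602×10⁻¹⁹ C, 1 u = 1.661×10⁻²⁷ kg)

F ≈ (-4.36×10⁻¹⁴, -1.02×10⁻¹³, -2.37×10⁻¹⁷) N

v×B = (-1.36×10⁵, -3.20×10⁵, 0) N/C.
E + v×B = (-1.36×10⁵, -3.20×10⁵, -74.0) N/C.
F = q(E + v×B) = (3.204×10⁻¹⁹ C)·(-1.36×10⁵, -3.20×10⁵, -74.0) = (-4.36×10⁻¹⁴, -1.02×10⁻¹³, -2.37×10⁻¹⁷) N.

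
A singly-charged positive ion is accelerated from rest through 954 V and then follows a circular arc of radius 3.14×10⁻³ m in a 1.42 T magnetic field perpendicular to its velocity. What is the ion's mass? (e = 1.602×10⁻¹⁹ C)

m ≈ 1.67×10⁻²⁷ kg

Combine |q|V = ½mv² and r = mv/(|q|B): eliminate v to get m = qB²r²/(2V).
m = (1.602×10⁻¹⁹)(1.42)²(3.14×10⁻³)²/(2·954) ≈ 1.67×10⁻²⁷ kg.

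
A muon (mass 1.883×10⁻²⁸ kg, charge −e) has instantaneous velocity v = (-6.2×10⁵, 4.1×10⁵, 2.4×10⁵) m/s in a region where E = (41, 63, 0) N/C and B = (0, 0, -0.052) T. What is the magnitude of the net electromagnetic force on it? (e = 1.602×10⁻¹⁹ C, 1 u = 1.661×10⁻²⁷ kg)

|F| ≈ 6.18×10⁻¹⁵ N

v×B = (-2.13×10⁴, -3.22×10⁴, 0) N/C.
E + v×B = (-2.13×10⁴, -3.22×10⁴, 0) N/C.
F = q(E + v×B) = (−1.602×10⁻¹⁹ C)·(-2.13×10⁴, -3.22×10⁴, 0) = (3.41×10⁻¹⁵, 5.15×10⁻¹⁵, 0) N.
|F| = 6.18×10⁻¹⁵ N.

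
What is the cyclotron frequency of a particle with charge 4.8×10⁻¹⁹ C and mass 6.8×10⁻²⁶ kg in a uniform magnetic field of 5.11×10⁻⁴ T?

f ≈ 574 Hz

f = |q|B/(2πm).
f = (4.8×10⁻¹⁹)(5.11×10⁻⁴)/(2π·6.8×10⁻²⁶) ≈ 574 Hz.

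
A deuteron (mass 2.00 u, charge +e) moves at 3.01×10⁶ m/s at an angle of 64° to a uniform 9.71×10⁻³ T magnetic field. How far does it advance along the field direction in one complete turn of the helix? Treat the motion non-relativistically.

p ≈ 17.7 m

v∥ = v cosθ = 3.01×10⁶·cos64° ≈ 1.319×10⁶ m/s.
T = 2πm/(|q|B) = 2π(3.322×10⁻²⁷)/((1.602×10⁻¹⁹)(9.71×10⁻³)) ≈ 1.342×10⁻⁵ s.
pitch = v∥ T = (1.319×10⁶)(1.342×10⁻⁵) ≈ 17.7 m.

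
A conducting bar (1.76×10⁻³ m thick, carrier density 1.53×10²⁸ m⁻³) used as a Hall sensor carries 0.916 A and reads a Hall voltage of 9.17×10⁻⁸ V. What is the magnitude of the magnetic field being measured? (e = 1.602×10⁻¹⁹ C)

B ≈ 0.432 T

From V_H = IB/(n e t), B = V_H n e t / I.
B = (9.17×10⁻⁸)(1.53×10²⁸)(1.602×10⁻¹⁹)(1.76×10⁻³)/0.916 ≈ 0.432 T.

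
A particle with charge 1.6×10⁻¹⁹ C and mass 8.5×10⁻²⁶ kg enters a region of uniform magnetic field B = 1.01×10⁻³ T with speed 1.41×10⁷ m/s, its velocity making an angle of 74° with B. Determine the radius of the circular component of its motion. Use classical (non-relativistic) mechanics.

v⊥ = v sinθ = 1.41×10⁷·sin74° ≈ 1.355×10⁷ m/s.
r = m v⊥/(|q|B) = (8.5×10⁻²⁶)(1.355×10⁷)/((1.6×10⁻¹⁹)(1.01×10⁻³)) ≈ 7130 m.

r ≈ 7130 m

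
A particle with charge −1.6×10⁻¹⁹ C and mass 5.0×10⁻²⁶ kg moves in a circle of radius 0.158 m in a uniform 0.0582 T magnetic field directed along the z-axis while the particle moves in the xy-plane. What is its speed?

v ≈ 2.94×10⁴ m/s

From |q|vB = mv²/r, v = |q|Br/m.
v = (1.6×10⁻¹⁹)(0.0582)(0.158)/5.0×10⁻²⁶ ≈ 2.94×10⁴ m/s.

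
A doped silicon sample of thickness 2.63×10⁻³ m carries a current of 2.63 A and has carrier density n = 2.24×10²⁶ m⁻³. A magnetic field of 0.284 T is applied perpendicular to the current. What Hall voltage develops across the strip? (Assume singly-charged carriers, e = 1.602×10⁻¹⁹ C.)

V_H ≈ 7.91×10⁻⁶ V

V_H = IB/(n e t).
V_H = (2.63)(0.284)/((2.24×10²⁶)(1.602×10⁻¹⁹)(2.63×10⁻³)) ≈ 7.91×10⁻⁶ V.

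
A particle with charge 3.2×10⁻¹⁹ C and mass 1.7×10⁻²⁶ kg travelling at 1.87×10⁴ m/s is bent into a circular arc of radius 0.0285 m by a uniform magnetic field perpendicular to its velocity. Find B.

From |q|vB = mv²/r, B = mv/(|q|r).
B = (1.7×10⁻²⁶)(1.87×10⁴)/((3.2×10⁻¹⁹)(0.0285)) ≈ 0.0349 T.

B ≈ 0.0349 T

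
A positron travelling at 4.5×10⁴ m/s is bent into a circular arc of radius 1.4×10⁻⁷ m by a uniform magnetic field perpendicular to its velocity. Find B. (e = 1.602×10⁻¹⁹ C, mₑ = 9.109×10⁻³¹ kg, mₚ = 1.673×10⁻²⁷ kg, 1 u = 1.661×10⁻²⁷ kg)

B ≈ 1.8 T

From |q|vB = mv²/r, B = mv/(|q|r).
B = (9.109×10⁻³¹)(4.5×10⁴)/((1.602×10⁻¹⁹)(1.4×10⁻⁷)) ≈ 1.8 T.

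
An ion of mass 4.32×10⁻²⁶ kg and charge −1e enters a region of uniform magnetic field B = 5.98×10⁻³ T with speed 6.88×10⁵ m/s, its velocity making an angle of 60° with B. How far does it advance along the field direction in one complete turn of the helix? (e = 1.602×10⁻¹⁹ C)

p ≈ 97.5 m

v∥ = v cosθ = 6.88×10⁵·cos60° ≈ 3.440×10⁵ m/s.
T = 2πm/(|q|B) = 2π(4.32×10⁻²⁶)/((1.602×10⁻¹⁹)(5.98×10⁻³)) ≈ 2.833×10⁻⁴ s.
pitch = v∥ T = (3.440×10⁵)(2.833×10⁻⁴) ≈ 97.5 m.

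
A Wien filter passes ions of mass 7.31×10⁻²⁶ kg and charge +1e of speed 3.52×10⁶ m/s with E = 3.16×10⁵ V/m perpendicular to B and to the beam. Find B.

B = 0.0898 T

Balance of forces in the selector: qE = qvB ⇒ B = E/v.
B = 3.16×10⁵/3.52×10⁶ = 0.0898 T.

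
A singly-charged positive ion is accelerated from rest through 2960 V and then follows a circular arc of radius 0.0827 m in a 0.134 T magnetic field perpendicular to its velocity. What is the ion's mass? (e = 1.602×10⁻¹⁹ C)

m ≈ 3.32×10⁻²⁷ kg

Combine |q|V = ½mv² and r = mv/(|q|B): eliminate v to get m = qB²r²/(2V).
m = (1.602×10⁻¹⁹)(0.134)²(0.0827)²/(2·2960) ≈ 3.32×10⁻²⁷ kg.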